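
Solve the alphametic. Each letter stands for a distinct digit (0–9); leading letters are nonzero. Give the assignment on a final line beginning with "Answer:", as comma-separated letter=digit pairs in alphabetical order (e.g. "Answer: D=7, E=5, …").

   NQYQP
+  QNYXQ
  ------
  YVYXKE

Step 1. [col 1: P + Q ≡ E (mod 10)] several values work for E in column 1 (P + Q ≡ E (mod 10), carry-in 0); try E=4 ⇒ E=4.
Step 2. [Y] Y is the leading digit of a 6-digit sum of two 5-digit numbers; the final carry is exactly 1. So Y=1.
Step 3. [col 1: P + Q ≡ E (mod 10)] column 1 (P + Q ≡ E (mod 10), carry-in 0) doesn't pin Q yet; pick Q=6 and continue, so Q=6.
Step 4. [col 1: P + Q ≡ E (mod 10)] from column 1 (Q=6, E=4, carry-in 0, digits 1,4,6 already taken and all letters distinct): P must equal 8 ⇒ P=8.
Step 5. [col 2: Q + X ≡ K (mod 10)] no forcing yet in column 2 (carry-in 1); K=0 is free and consistent — try it, so K=0.
Step 6. [col 2: Q + X ≡ K (mod 10)] column 2: given Q=6, K=0, carry-in 1, and digits 0,1,4,6,8 already taken and all letters distinct, Q+X≡K (mod 10) forces X=3, so X=3.
Step 7. [col 4: Q + N ≡ Y (mod 10)] from column 4 (Q=6, Y=1, carry-in 0, digits 0,1,3,4,6,8 already taken and all letters distinct): N must equal 5, so N=5.
Step 8. [col 5: N + Q ≡ V (mod 10)] in column 5 we have N+Q≡V with carry-in 1; given N=5, Q=6 and digits 0,1,3,4,5,6,8 already taken and all letters distinct, that pins V to 2. So V=2.

Answer: E=4, K=0, N=5, P=8, Q=6, V=2, X=3, Y=1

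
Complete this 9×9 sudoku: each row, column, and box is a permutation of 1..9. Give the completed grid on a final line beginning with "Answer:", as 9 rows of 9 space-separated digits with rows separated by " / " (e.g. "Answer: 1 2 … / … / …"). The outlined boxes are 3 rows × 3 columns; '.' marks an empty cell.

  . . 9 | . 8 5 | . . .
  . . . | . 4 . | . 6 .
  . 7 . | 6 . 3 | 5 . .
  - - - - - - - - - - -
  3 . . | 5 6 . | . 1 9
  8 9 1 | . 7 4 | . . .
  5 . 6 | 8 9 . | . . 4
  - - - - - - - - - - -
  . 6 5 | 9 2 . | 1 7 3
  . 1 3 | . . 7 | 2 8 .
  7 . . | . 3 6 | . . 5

Step 1. [r6c2∈{2}] r6c2 is down to just 2, so r6c2=2.
Step 2. [r7c1∈{4}] nothing but 4 survives at r7c1. So r7c1=4.
Step 3. [r3c5∈{1}] only 1 remains possible at r3c5 ⇒ r3c5=1.
Step 4. [r3c1∈{2}] only 2 remains possible at r3c1. So r3c1=2.
Step 5. [r2c3∈{8}] r2c3 has the single candidate 8. So r2c3=8.
Step 6. [r6c8∈{3}] nothing but 3 survives at r6c8 ⇒ r6c8=3.
Step 7. [r6c7∈{7}] r6c7 has the single candidate 7 ⇒ r6c7=7.
Step 8. [r3c3∈{4}] r3c3's peers cover all but 4 ⇒ r3c3=4.
Step 9. [r1c2∈{3}] nothing but 3 survives at r1c2, so r1c2=3.
Step 10. [r1c7∈{4}] r1c7 has the single candidate 4 ⇒ r1c7=4.
Step 11. [r1c8∈{2}] nothing but 2 survives at r1c8, so r1c8=2.
Step 12. [r5c9∈{2,6}] across col 9, 2 lands solely at r5c9 ⇒ r5c9=2.
Step 13. [r2c1∈{1}] r2c1's peers cover all but 1, so r2c1=1.
Step 14. [r2c6∈{2,9}] in col 6, 9 fits only at r2c6 ⇒ r2c6=9.
Step 15. [r1c4∈{7}] r1c4 is down to just 7. So r1c4=7.
Step 16. [r9c8∈{4,9}] 4 has one home in col 8: r9c8 ⇒ r9c8=4.
Step 17. [r2c7∈{3}] r2c7 is down to just 3. So r2c7=3.
Step 18. [r5c7∈{6}] r5c7 is down to just 6, so r5c7=6.
Step 19. [r2c4∈{2}] r2c4 has the single candidate 2, so r2c4=2.
Step 20. [r9c2∈{8}] r9c2's peers cover all but 8. So r9c2=8.
Step 21. [r1c9∈{1}] nothing but 1 survives at r1c9 ⇒ r1c9=1.
Step 22. [r4c7∈{8}] r4c7 is down to just 8 ⇒ r4c7=8.
Step 23. [r5c4∈{3}] r5c4 is down to just 3 ⇒ r5c4=3.
Step 24. [r9c3∈{2}] nothing but 2 survives at r9c3 ⇒ r9c3=2.
Step 25. [r6c6∈{1}] r6c6's peers cover all but 1, so r6c6=1.
Step 26. [r1c1∈{6}] r1c1's peers cover all but 6. So r1c1=6.
Step 27. [r7c6∈{8}] r7c6 is down to just 8 ⇒ r7c6=8.
Step 28. [r5c8∈{5}] r5c8's peers cover all but 5, so r5c8=5.
Step 29. [r4c3∈{7}] r4c3 is down to just 7, so r4c3=7.
Step 30. [r3c9∈{8}] r3c9 is down to just 8. So r3c9=8.
Step 31. [r3c8∈{9}] r3c8's peers cover all but 9 ⇒ r3c8=9.
Step 32. [r2c2∈{5}] only 5 remains possible at r2c2, so r2c2=5.
Step 33. [r8c5∈{5}] r8c5 has the single candidate 5, so r8c5=5.
Step 34. [r9c7∈{9}] r9c7 has the single candidate 9 ⇒ r9c7=9.
Step 35. [r9c4∈{1}] r9c4's peers cover all but 1. So r9c4=1.
Step 36. [r4c2∈{4}] only 4 remains possible at r4c2. So r4c2=4.
Step 37. [r4c6∈{2}] r4c6's peers cover all but 2, so r4c6=2.
Step 38. [r2c9∈{7}] only 7 remains possible at r2c9. So r2c9=7.
Step 39. [r8c4∈{4}] r8c4 has the single candidate 4, so r8c4=4.
Step 40. [r8c9∈{6}] r8c9's peers cover all but 6, so r8c9=6.
Step 41. [r8c1∈{9}] nothing but 9 survives at r8c1 ⇒ r8c1=9.

Answer: 6 3 9 7 8 5 4 2 1 / 1 5 8 2 4 9 3 6 7 / 2 7 4 6 1 3 5 9 8 / 3 4 7 5 6 2 8 1 9 / 8 9 1 3 7 4 6 5 2 / 5 2 6 8 9 1 7 3 4 / 4 6 5 9 2 8 1 7 3 / 9 1 3 4 5 7 2 8 6 / 7 8 2 1 3 6 9 4 5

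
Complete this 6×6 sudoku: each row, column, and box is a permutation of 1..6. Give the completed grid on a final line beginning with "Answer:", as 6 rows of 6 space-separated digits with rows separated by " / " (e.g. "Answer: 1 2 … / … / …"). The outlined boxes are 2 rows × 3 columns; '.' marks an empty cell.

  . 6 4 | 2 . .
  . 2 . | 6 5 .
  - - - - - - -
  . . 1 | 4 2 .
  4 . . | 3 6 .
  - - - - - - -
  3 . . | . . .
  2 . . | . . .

Step 1. [r4c2∈{5}] r4c2 is down to just 5 ⇒ r4c2=5.
Step 2. [r5c6∈{1,2,4,5,6}] across row 5, 2 lands solely at r5c6, so r5c6=2.
Step 3. [r6c6∈{1,3,4,5,6}] in col 6, 6 fits only at r6c6 ⇒ r6c6=6.
Step 4. [r6c5∈{1,3,4}] 3 has one home in row 6: r6c5, so r6c5=3.
Step 5. [r1c5∈{1}] r1c5's peers cover all but 1. So r1c5=1.
Step 6. [r6c3∈{5}] r6c3's peers cover all but 5. So r6c3=5.
Step 7. [r6c4∈{1}] nothing but 1 survives at r6c4 ⇒ r6c4=1.
Step 8. [r2c3∈{3}] r2c3 has the single candidate 3. So r2c3=3.
Step 9. [r5c2∈{1,4}] r5c2 is the only open cell in row 5 admitting 1. So r5c2=1.
Step 10. [r3c2∈{3}] r3c2 is down to just 3, so r3c2=3.
Step 11. [r1c1∈{5}] nothing but 5 survives at r1c1 ⇒ r1c1=5.
Step 12. [r4c6∈{1}] only 1 remains possible at r4c6. So r4c6=1.
Step 13. [r5c4∈{5}] r5c4 is down to just 5. So r5c4=5.
Step 14. [r5c5∈{4}] r5c5 is down to just 4 ⇒ r5c5=4.
Step 15. [r6c2∈{4}] only 4 remains possible at r6c2, so r6c2=4.
Step 16. [r2c1∈{1}] only 1 remains possible at r2c1 ⇒ r2c1=1.
Step 17. [r2c6∈{4}] r2c6 is down to just 4 ⇒ r2c6=4.
Step 18. [r4c3∈{2}] nothing but 2 survives at r4c3. So r4c3=2.
Step 19. [r3c6∈{5}] nothing but 5 survives at r3c6 ⇒ r3c6=5.
Step 20. [r3c1∈{6}] r3c1 is down to just 6, so r3c1=6.
Step 21. [r5c3∈{6}] nothing but 6 survives at r5c3, so r5c3=6.
Step 22. [r1c6∈{3}] r1c6 is down to just 3 ⇒ r1c6=3.

Answer: 5 6 4 2 1 3 / 1 2 3 6 5 4 / 6 3 1 4 2 5 / 4 5 2 3 6 1 / 3 1 6 5 4 2 / 2 4 5 1 3 6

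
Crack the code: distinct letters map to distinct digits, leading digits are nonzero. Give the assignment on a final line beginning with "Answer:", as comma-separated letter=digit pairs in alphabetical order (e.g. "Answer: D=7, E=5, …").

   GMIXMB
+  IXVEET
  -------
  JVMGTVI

Step 1. [col 1: B + T ≡ I (mod 10)] T=9 is one option consistent with column 1 (B + T ≡ I (mod 10), carry-in 0) — take it, so T=9.
Step 2. [J] the sum has 7 digits but both addends have 6; that extra leading digit J is the final carry, namely 1 ⇒ J=1.
Step 3. [col 1: B + T ≡ I (mod 10)] several values work for I in column 1 (B + T ≡ I (mod 10), carry-in 0); try I=5 ⇒ I=5.
Step 4. [col 1: B + T ≡ I (mod 10)] column 1 reads B+T+carry(0)=I with T=9, I=5; with digits 1,5,9 already taken and all letters distinct, the only value for B is 6, so B=6.
Step 5. [col 2: M + E ≡ V (mod 10)] E=8 is one option consistent with column 2 (M + E ≡ V (mod 10), carry-in 1) — take it ⇒ E=8.
Step 6. [col 2: M + E ≡ V (mod 10)] several values work for M in column 2 (M + E ≡ V (mod 10), carry-in 1); try M=3 ⇒ M=3.
Step 7. [col 2: M + E ≡ V (mod 10)] in column 2 we have M+E≡V with carry-in 1; given M=3, E=8 and digits 1,3,5,6,8,9 already taken and all letters distinct, that pins V to 2 ⇒ V=2.
Step 8. [col 3: X + E ≡ T (mod 10)] column 3 reads X+E+carry(1)=T with E=8, T=9; with digits 1,2,3,5,6,8,9 already taken and all letters distinct, the only value for X is 0. So X=0.
Step 9. [col 4: I + V ≡ G (mod 10)] in column 4 we have I+V≡G with carry-in 0; given I=5, V=2 and digits 0,1,2,3,5,6,8,9 already taken and all letters distinct, that pins G to 7, so G=7.

Answer: B=6, E=8, G=7, I=5, J=1, M=3, T=9, V=2, X=0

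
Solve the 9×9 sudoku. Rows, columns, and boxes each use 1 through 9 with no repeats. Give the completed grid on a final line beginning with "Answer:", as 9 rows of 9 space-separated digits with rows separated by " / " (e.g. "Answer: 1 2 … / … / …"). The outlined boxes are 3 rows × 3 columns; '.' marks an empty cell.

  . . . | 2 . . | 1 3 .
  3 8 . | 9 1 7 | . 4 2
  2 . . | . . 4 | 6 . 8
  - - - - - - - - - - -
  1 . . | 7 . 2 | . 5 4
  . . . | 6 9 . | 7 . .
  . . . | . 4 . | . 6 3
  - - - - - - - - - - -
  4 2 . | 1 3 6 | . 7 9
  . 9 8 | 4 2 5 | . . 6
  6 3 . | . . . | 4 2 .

Step 1. [r7c3∈{5}] r7c3 has the single candidate 5. So r7c3=5.
Step 2. [r4c5∈{8}] nothing but 8 survives at r4c5, so r4c5=8.
Step 3. [r1c9∈{5,7}] across col 9, 7 lands solely at r1c9, so r1c9=7.
Step 4. [r5c8∈{1,8}] 8 has one home in col 8: r5c8. So r5c8=8.
Step 5. [r5c1∈{5}] r5c1 is down to just 5 ⇒ r5c1=5.
Step 6. [r6c2∈{7}] only 7 remains possible at r6c2 ⇒ r6c2=7.
Step 7. [r1c1∈{9}] r1c1 is down to just 9. So r1c1=9.
Step 8. [r3c5∈{5}] only 5 remains possible at r3c5 ⇒ r3c5=5.
Step 9. [r2c3∈{6}] only 6 remains possible at r2c3, so r2c3=6.
Step 10. [r5c3∈{2,3,4}] r5c3 is the only open cell in row 5 admitting 2, so r5c3=2.
Step 11. [r9c3∈{1,7}] box 7 places 1 nowhere but r9c3. So r9c3=1.
Step 12. [r4c7∈{9}] r4c7's peers cover all but 9. So r4c7=9.
Step 13. [r9c6∈{8,9}] 9 has one home in row 9: r9c6 ⇒ r9c6=9.
Step 14. [r5c6∈{1,3}] 3 has one home in row 5: r5c6. So r5c6=3.
Step 15. [r5c2∈{4}] r5c2 has the single candidate 4. So r5c2=4.
Step 16. [r3c4∈{3}] r3c4's peers cover all but 3 ⇒ r3c4=3.
Step 17. [r1c5∈{6}] r1c5 has the single candidate 6 ⇒ r1c5=6.
Step 18. [r1c6∈{8}] nothing but 8 survives at r1c6. So r1c6=8.
Step 19. [r9c4∈{8}] nothing but 8 survives at r9c4. So r9c4=8.
Step 20. [r2c7∈{5}] r2c7 has the single candidate 5 ⇒ r2c7=5.
Step 21. [r3c2∈{1}] r3c2's peers cover all but 1. So r3c2=1.
Step 22. [r8c8∈{1}] nothing but 1 survives at r8c8, so r8c8=1.
Step 23. [r6c6∈{1}] r6c6 has the single candidate 1, so r6c6=1.
Step 24. [r8c7∈{3}] r8c7 has the single candidate 3, so r8c7=3.
Step 25. [r5c9∈{1}] r5c9's peers cover all but 1. So r5c9=1.
Step 26. [r3c3∈{7}] r3c3's peers cover all but 7 ⇒ r3c3=7.
Step 27. [r9c5∈{7}] r9c5's peers cover all but 7 ⇒ r9c5=7.
Step 28. [r6c3∈{9}] nothing but 9 survives at r6c3, so r6c3=9.
Step 29. [r1c2∈{5}] r1c2 is down to just 5 ⇒ r1c2=5.
Step 30. [r4c2∈{6}] nothing but 6 survives at r4c2 ⇒ r4c2=6.
Step 31. [r6c4∈{5}] r6c4 is down to just 5. So r6c4=5.
Step 32. [r1c3∈{4}] r1c3 is down to just 4. So r1c3=4.
Step 33. [r8c1∈{7}] nothing but 7 survives at r8c1. So r8c1=7.
Step 34. [r4c3∈{3}] r4c3 is down to just 3 ⇒ r4c3=3.
Step 35. [r9c9∈{5}] r9c9's peers cover all but 5. So r9c9=5.
Step 36. [r3c8∈{9}] r3c8's peers cover all but 9, so r3c8=9.
Step 37. [r7c7∈{8}] only 8 remains possible at r7c7 ⇒ r7c7=8.
Step 38. [r6c1∈{8}] r6c1 is down to just 8 ⇒ r6c1=8.
Step 39. [r6c7∈{2}] r6c7's peers cover all but 2, so r6c7=2.

Answer: 9 5 4 2 6 8 1 3 7 / 3 8 6 9 1 7 5 4 2 / 2 1 7 3 5 4 6 9 8 / 1 6 3 7 8 2 9 5 4 / 5 4 2 6 9 3 7 8 1 / 8 7 9 5 4 1 2 6 3 / 4 2 5 1 3 6 8 7 9 / 7 9 8 4 2 5 3 1 6 / 6 3 1 8 7 9 4 2 5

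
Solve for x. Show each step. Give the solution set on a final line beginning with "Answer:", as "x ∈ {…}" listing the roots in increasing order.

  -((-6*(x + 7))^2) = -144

Step 1. [-((-6*(x + 7))^2) = -144] LHS negated; negate both sides. So neg: (-6*(x + 7))^2 = 144.
Step 2. [(-6*(x + 7))^2 = 144] LHS squared, RHS 144 ≥ 0: apply √ (±) ⇒ sqrt: -6*(x + 7) = 12 or -12.
Step 3. [-6*(x + 7) = 12 or -12] leading coefficient -6: divide by -6 ⇒ div: x + 7 = -2 or 2.
Step 4. [x + 7 = -2 or 2] 7 comes off first (subtract 7), so sub: x = -9 or -5.

Answer: x ∈ {-9, -5}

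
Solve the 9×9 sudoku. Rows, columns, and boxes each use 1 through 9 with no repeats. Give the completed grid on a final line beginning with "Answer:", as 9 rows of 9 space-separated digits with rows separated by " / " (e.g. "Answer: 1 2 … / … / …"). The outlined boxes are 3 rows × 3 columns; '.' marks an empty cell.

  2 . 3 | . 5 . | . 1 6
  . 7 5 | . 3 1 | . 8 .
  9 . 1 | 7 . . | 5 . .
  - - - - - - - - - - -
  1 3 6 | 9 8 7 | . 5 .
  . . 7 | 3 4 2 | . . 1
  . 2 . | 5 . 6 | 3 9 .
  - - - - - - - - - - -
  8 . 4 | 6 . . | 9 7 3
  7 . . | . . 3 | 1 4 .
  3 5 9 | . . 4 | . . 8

Step 1. [r7c5∈{1,2}] r7c5 is the only open cell in row 7 admitting 2, so r7c5=2.
Step 2. [r3c6∈{8}] nothing but 8 survives at r3c6. So r3c6=8.
Step 3. [r1c4∈{4}] nothing but 4 survives at r1c4, so r1c4=4.
Step 4. [r3c2∈{4,6}] across col 2, 4 lands solely at r3c2 ⇒ r3c2=4.
Step 5. [r3c9∈{2}] nothing but 2 survives at r3c9, so r3c9=2.
Step 6. [r4c9∈{4}] r4c9 has the single candidate 4 ⇒ r4c9=4.
Step 7. [r9c8∈{2,6}] 2 has one home in col 8: r9c8 ⇒ r9c8=2.
Step 8. [r5c7∈{6,8}] r5c7 is the only open cell in col 7 admitting 8. So r5c7=8.
Step 9. [r6c5∈{1}] nothing but 1 survives at r6c5, so r6c5=1.
Step 10. [r5c1∈{5}] r5c1 has the single candidate 5. So r5c1=5.
Step 11. [r3c5∈{6}] r3c5's peers cover all but 6. So r3c5=6.
Step 12. [r5c8∈{6}] only 6 remains possible at r5c8 ⇒ r5c8=6.
Step 13. [r7c2∈{1}] r7c2 is down to just 1. So r7c2=1.
Step 14. [r2c9∈{9}] r2c9's peers cover all but 9, so r2c9=9.
Step 15. [r9c7∈{6}] r9c7 has the single candidate 6 ⇒ r9c7=6.
Step 16. [r8c9∈{5}] only 5 remains possible at r8c9, so r8c9=5.
Step 17. [r2c4∈{2}] r2c4 has the single candidate 2. So r2c4=2.
Step 18. [r6c9∈{7}] r6c9's peers cover all but 7. So r6c9=7.
Step 19. [r6c3∈{8}] r6c3 has the single candidate 8. So r6c3=8.
Step 20. [r9c5∈{7}] only 7 remains possible at r9c5 ⇒ r9c5=7.
Step 21. [r7c6∈{5}] only 5 remains possible at r7c6, so r7c6=5.
Step 22. [r1c2∈{8}] r1c2 has the single candidate 8. So r1c2=8.
Step 23. [r8c5∈{9}] r8c5 has the single candidate 9 ⇒ r8c5=9.
Step 24. [r1c6∈{9}] r1c6 has the single candidate 9 ⇒ r1c6=9.
Step 25. [r4c7∈{2}] r4c7 has the single candidate 2 ⇒ r4c7=2.
Step 26. [r5c2∈{9}] r5c2 has the single candidate 9. So r5c2=9.
Step 27. [r8c4∈{8}] r8c4 has the single candidate 8, so r8c4=8.
Step 28. [r2c7∈{4}] r2c7 is down to just 4. So r2c7=4.
Step 29. [r2c1∈{6}] r2c1 has the single candidate 6 ⇒ r2c1=6.
Step 30. [r3c8∈{3}] r3c8 has the single candidate 3 ⇒ r3c8=3.
Step 31. [r8c3∈{2}] r8c3's peers cover all but 2. So r8c3=2.
Step 32. [r1c7∈{7}] r1c7 is down to just 7. So r1c7=7.
Step 33. [r9c4∈{1}] nothing but 1 survives at r9c4 ⇒ r9c4=1.
Step 34. [r8c2∈{6}] r8c2 is down to just 6 ⇒ r8c2=6.
Step 35. [r6c1∈{4}] r6c1 is down to just 4 ⇒ r6c1=4.

Answer: 2 8 3 4 5 9 7 1 6 / 6 7 5 2 3 1 4 8 9 / 9 4 1 7 6 8 5 3 2 / 1 3 6 9 8 7 2 5 4 / 5 9 7 3 4 2 8 6 1 / 4 2 8 5 1 6 3 9 7 / 8 1 4 6 2 5 9 7 3 / 7 6 2 8 9 3 1 4 5 / 3 5 9 1 7 4 6 2 8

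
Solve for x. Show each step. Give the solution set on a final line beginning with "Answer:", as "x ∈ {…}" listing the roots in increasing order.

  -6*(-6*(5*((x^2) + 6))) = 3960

Step 1. [-6*(-6*(5*((x^2) + 6))) = 3960] -6 out front; divide by -6. So div: -6*(5*((x^2) + 6)) = -660.
Step 2. [-6*(5*((x^2) + 6)) = -660] -6·(inner) — divide through by -6, so div: 5*((x^2) + 6) = 110.
Step 3. [5*((x^2) + 6) = 110] LHS = 5·(…); ÷5 both sides, so div: (x^2) + 6 = 22.
Step 4. [(x^2) + 6 = 22] +6 is outermost — subtract 6 both sides ⇒ sub: x^2 = 16.
Step 5. [x^2 = 16] √ both sides: 16 ≥ 0 gives two branches, so sqrt: x = 4 or -4.

Answer: x ∈ {-4, 4}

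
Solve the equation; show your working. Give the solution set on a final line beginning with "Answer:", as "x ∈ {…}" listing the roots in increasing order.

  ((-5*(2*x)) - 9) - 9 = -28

Step 1. [((-5*(2*x)) - 9) - 9 = -28] the outer -9 inverts by adding 9 ⇒ sub: (-5*(2*x)) - 9 = -19.
Step 2. [(-5*(2*x)) - 9 = -19] the outer -9 inverts by adding 9. So sub: -5*(2*x) = -10.
Step 3. [-5*(2*x) = -10] -5 out front; divide by -5, so div: 2*x = 2.
Step 4. [2*x = 2] 2·(inner) — divide through by 2. So div: x = 1.

Answer: x ∈ {1}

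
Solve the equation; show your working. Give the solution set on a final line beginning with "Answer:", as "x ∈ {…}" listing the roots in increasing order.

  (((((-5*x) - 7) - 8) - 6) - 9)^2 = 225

Step 1. [(((((-5*x) - 7) - 8) - 6) - 9)^2 = 225] 225 ≥ 0, LHS is (·)² — take ±√. So sqrt: ((((-5*x) - 7) - 8) - 6) - 9 = 15 or -15.
Step 2. [((((-5*x) - 7) - 8) - 6) - 9 = 15 or -15] add 9: x sits inside (… - 9) ⇒ sub: (((-5*x) - 7) - 8) - 6 = 24 or -6.
Step 3. [(((-5*x) - 7) - 8) - 6 = 24 or -6] 6 comes off first (add 6) ⇒ sub: ((-5*x) - 7) - 8 = 30 or 0.
Step 4. [((-5*x) - 7) - 8 = 30 or 0] add 8: x sits inside (… - 8). So sub: (-5*x) - 7 = 38 or 8.
Step 5. [(-5*x) - 7 = 38 or 8] peel the -7: add 7 from each side, so sub: -5*x = 45 or 15.
Step 6. [-5*x = 45 or 15] -5·(inner) — divide through by -5, so div: x = -9 or -3.

Answer: x ∈ {-9, -3}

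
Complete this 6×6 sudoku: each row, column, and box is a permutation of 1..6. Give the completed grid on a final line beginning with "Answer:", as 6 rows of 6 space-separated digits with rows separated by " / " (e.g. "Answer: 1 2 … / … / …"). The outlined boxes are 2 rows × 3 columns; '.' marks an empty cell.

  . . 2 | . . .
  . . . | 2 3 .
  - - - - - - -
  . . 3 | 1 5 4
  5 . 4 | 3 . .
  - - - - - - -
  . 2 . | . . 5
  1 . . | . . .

Step 1. [r5c3∈{6}] r5c3 has the single candidate 6 ⇒ r5c3=6.
Step 2. [r5c4∈{4}] nothing but 4 survives at r5c4, so r5c4=4.
Step 3. [r2c3∈{1,5}] 1 has one home in col 3: r2c3. So r2c3=1.
Step 4. [r2c6∈{6}] nothing but 6 survives at r2c6, so r2c6=6.
Step 5. [r6c2∈{3,4,5}] across row 6, 4 lands solely at r6c2, so r6c2=4.
Step 6. [r3c2∈{6}] r3c2 has the single candidate 6 ⇒ r3c2=6.
Step 7. [r1c5∈{1,4}] r1c5 is the only open cell in col 5 admitting 4 ⇒ r1c5=4.
Step 8. [r1c2∈{3,5}] in col 2, 3 fits only at r1c2 ⇒ r1c2=3.
Step 9. [r4c6∈{2}] nothing but 2 survives at r4c6 ⇒ r4c6=2.
Step 10. [r6c5∈{2,6}] across row 6, 2 lands solely at r6c5 ⇒ r6c5=2.
Step 11. [r1c1∈{6}] only 6 remains possible at r1c1 ⇒ r1c1=6.
Step 12. [r6c6∈{3}] r6c6 is down to just 3. So r6c6=3.
Step 13. [r5c5∈{1}] nothing but 1 survives at r5c5. So r5c5=1.
Step 14. [r2c1∈{4}] r2c1 is down to just 4 ⇒ r2c1=4.
Step 15. [r1c4∈{5}] nothing but 5 survives at r1c4. So r1c4=5.
Step 16. [r4c5∈{6}] nothing but 6 survives at r4c5, so r4c5=6.
Step 17. [r2c2∈{5}] nothing but 5 survives at r2c2. So r2c2=5.
Step 18. [r4c2∈{1}] r4c2 is down to just 1 ⇒ r4c2=1.
Step 19. [r5c1∈{3}] nothing but 3 survives at r5c1 ⇒ r5c1=3.
Step 20. [r6c3∈{5}] nothing but 5 survives at r6c3 ⇒ r6c3=5.
Step 21. [r1c6∈{1}] r1c6's peers cover all but 1. So r1c6=1.
Step 22. [r3c1∈{2}] r3c1's peers cover all but 2, so r3c1=2.
Step 23. [r6c4∈{6}] r6c4 has the single candidate 6. So r6c4=6.

Answer: 6 3 2 5 4 1 / 4 5 1 2 3 6 / 2 6 3 1 5 4 / 5 1 4 3 6 2 / 3 2 6 4 1 5 / 1 4 5 6 2 3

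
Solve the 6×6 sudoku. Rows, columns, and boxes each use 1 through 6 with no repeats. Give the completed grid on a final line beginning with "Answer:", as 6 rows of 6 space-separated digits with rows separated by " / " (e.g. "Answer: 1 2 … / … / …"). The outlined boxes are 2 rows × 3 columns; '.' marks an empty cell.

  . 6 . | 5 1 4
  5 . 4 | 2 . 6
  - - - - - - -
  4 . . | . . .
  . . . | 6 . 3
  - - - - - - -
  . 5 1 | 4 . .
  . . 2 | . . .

Step 1. [r6c4∈{1,3}] 3 has one home in col 4: r6c4 ⇒ r6c4=3.
Step 2. [r4c1∈{1,2}] in col 1, 1 fits only at r4c1, so r4c1=1.
Step 3. [r1c3∈{3}] r1c3's peers cover all but 3. So r1c3=3.
Step 4. [r4c2∈{2}] r4c2's peers cover all but 2, so r4c2=2.
Step 5. [r6c1∈{6}] nothing but 6 survives at r6c1, so r6c1=6.
Step 6. [r6c5∈{5}] nothing but 5 survives at r6c5. So r6c5=5.
Step 7. [r3c6∈{1,2,5}] in col 6, 5 fits only at r3c6, so r3c6=5.
Step 8. [r5c5∈{2,6}] 6 has one home in row 5: r5c5. So r5c5=6.
Step 9. [r2c5∈{3}] nothing but 3 survives at r2c5 ⇒ r2c5=3.
Step 10. [r6c2∈{4}] r6c2's peers cover all but 4 ⇒ r6c2=4.
Step 11. [r5c6∈{2}] only 2 remains possible at r5c6 ⇒ r5c6=2.
Step 12. [r3c4∈{1}] only 1 remains possible at r3c4 ⇒ r3c4=1.
Step 13. [r6c6∈{1}] r6c6 has the single candidate 1. So r6c6=1.
Step 14. [r4c5∈{4}] r4c5 is down to just 4 ⇒ r4c5=4.
Step 15. [r2c2∈{1}] only 1 remains possible at r2c2 ⇒ r2c2=1.
Step 16. [r1c1∈{2}] r1c1 is down to just 2, so r1c1=2.
Step 17. [r3c5∈{2}] nothing but 2 survives at r3c5, so r3c5=2.
Step 18. [r3c2∈{3}] nothing but 3 survives at r3c2, so r3c2=3.
Step 19. [r3c3∈{6}] r3c3 has the single candidate 6, so r3c3=6.
Step 20. [r5c1∈{3}] r5c1 is down to just 3 ⇒ r5c1=3.
Step 21. [r4c3∈{5}] r4c3 is down to just 5, so r4c3=5.

Answer: 2 6 3 5 1 4 / 5 1 4 2 3 6 / 4 3 6 1 2 5 / 1 2 5 6 4 3 / 3 5 1 4 6 2 / 6 4 2 3 5 1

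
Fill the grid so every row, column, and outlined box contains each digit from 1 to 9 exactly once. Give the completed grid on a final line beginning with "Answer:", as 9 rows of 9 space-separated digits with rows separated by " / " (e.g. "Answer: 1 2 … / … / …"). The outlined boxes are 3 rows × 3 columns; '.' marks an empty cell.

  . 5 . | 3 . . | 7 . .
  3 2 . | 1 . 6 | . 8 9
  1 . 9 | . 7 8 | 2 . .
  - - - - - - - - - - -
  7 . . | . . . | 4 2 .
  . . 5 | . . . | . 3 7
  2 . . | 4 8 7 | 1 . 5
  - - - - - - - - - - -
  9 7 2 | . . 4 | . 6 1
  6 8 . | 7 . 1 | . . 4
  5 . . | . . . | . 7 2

Step 1. [r5c7∈{6,8,9}] r5c7 is the only open cell in col 7 admitting 6, so r5c7=6.
Step 2. [r8c3∈{3}] only 3 remains possible at r8c3, so r8c3=3.
Step 3. [r6c3∈{6}] r6c3 is down to just 6. So r6c3=6.
Step 4. [r3c4∈{5}] r3c4 is down to just 5 ⇒ r3c4=5.
Step 5. [r8c5∈{2,5,9}] 2 has one home in row 8: r8c5, so r8c5=2.
Step 6. [r4c6∈{3,5,9}] col 6 places 5 nowhere but r4c6. So r4c6=5.
Step 7. [r4c5∈{1,3,6,9}] in box 5, 3 fits only at r4c5, so r4c5=3.
Step 8. [r5c1∈{4,8}] 8 has one home in row 5: r5c1, so r5c1=8.
Step 9. [r1c1∈{4}] r1c1 has the single candidate 4, so r1c1=4.
Step 10. [r4c3∈{1}] only 1 remains possible at r4c3 ⇒ r4c3=1.
Step 11. [r1c5∈{9}] only 9 remains possible at r1c5, so r1c5=9.
Step 12. [r8c8∈{5,9}] r8c8 is the only open cell in col 8 admitting 5, so r8c8=5.
Step 13. [r4c2∈{9}] r4c2 has the single candidate 9. So r4c2=9.
Step 14. [r5c4∈{2,9}] across col 4, 2 lands solely at r5c4, so r5c4=2.
Step 15. [r9c4∈{6,8,9}] 9 has one home in col 4: r9c4, so r9c4=9.
Step 16. [r7c7∈{3,8}] in row 7, 3 fits only at r7c7 ⇒ r7c7=3.
Step 17. [r1c9∈{6}] r1c9 has the single candidate 6, so r1c9=6.
Step 18. [r9c3∈{4}] nothing but 4 survives at r9c3 ⇒ r9c3=4.
Step 19. [r2c3∈{7}] r2c3 has the single candidate 7 ⇒ r2c3=7.
Step 20. [r7c5∈{5}] only 5 remains possible at r7c5. So r7c5=5.
Step 21. [r9c2∈{1}] r9c2 has the single candidate 1 ⇒ r9c2=1.
Step 22. [r3c8∈{4}] nothing but 4 survives at r3c8. So r3c8=4.
Step 23. [r9c5∈{6}] r9c5's peers cover all but 6 ⇒ r9c5=6.
Step 24. [r1c8∈{1}] r1c8 has the single candidate 1. So r1c8=1.
Step 25. [r5c2∈{4}] only 4 remains possible at r5c2 ⇒ r5c2=4.
Step 26. [r1c3∈{8}] only 8 remains possible at r1c3 ⇒ r1c3=8.
Step 27. [r2c5∈{4}] r2c5's peers cover all but 4, so r2c5=4.
Step 28. [r8c7∈{9}] nothing but 9 survives at r8c7 ⇒ r8c7=9.
Step 29. [r9c7∈{8}] r9c7's peers cover all but 8. So r9c7=8.
Step 30. [r6c2∈{3}] r6c2 is down to just 3 ⇒ r6c2=3.
Step 31. [r5c5∈{1}] r5c5's peers cover all but 1. So r5c5=1.
Step 32. [r2c7∈{5}] r2c7 is down to just 5, so r2c7=5.
Step 33. [r1c6∈{2}] r1c6 has the single candidate 2. So r1c6=2.
Step 34. [r5c6∈{9}] only 9 remains possible at r5c6, so r5c6=9.
Step 35. [r9c6∈{3}] nothing but 3 survives at r9c6, so r9c6=3.
Step 36. [r4c9∈{8}] r4c9 is down to just 8, so r4c9=8.
Step 37. [r3c2∈{6}] r3c2's peers cover all but 6. So r3c2=6.
Step 38. [r3c9∈{3}] r3c9 is down to just 3. So r3c9=3.
Step 39. [r4c4∈{6}] r4c4 has the single candidate 6, so r4c4=6.
Step 40. [r6c8∈{9}] r6c8 has the single candidate 9. So r6c8=9.
Step 41. [r7c4∈{8}] r7c4 has the single candidate 8 ⇒ r7c4=8.

Answer: 4 5 8 3 9 2 7 1 6 / 3 2 7 1 4 6 5 8 9 / 1 6 9 5 7 8 2 4 3 / 7 9 1 6 3 5 4 2 8 / 8 4 5 2 1 9 6 3 7 / 2 3 6 4 8 7 1 9 5 / 9 7 2 8 5 4 3 6 1 / 6 8 3 7 2 1 9 5 4 / 5 1 4 9 6 3 8 7 2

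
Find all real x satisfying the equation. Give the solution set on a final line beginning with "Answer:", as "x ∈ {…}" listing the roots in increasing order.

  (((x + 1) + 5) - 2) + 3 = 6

Step 1. [(((x + 1) + 5) - 2) + 3 = 6] +3 is outermost — subtract 3 both sides ⇒ sub: ((x + 1) + 5) - 2 = 3.
Step 2. [((x + 1) + 5) - 2 = 3] 2 comes off first (add 2) ⇒ sub: (x + 1) + 5 = 5.
Step 3. [(x + 1) + 5 = 5] +5 is outermost — subtract 5 both sides, so sub: x + 1 = 0.
Step 4. [x + 1 = 0] peel the +1: subtract 1 from each side ⇒ sub: x = -1.

Answer: x ∈ {-1}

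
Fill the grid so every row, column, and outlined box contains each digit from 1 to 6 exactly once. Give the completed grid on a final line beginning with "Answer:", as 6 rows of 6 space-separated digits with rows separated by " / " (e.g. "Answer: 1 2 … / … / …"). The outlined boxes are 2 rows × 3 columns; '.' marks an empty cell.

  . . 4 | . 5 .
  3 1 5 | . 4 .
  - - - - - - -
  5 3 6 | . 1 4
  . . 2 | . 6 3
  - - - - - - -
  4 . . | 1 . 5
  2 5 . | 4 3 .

Step 1. [r1c1∈{6}] only 6 remains possible at r1c1 ⇒ r1c1=6.
Step 2. [r2c4∈{2,6}] r2c4 is the only open cell in col 4 admitting 6, so r2c4=6.
Step 3. [r2c6∈{2}] nothing but 2 survives at r2c6. So r2c6=2.
Step 4. [r4c2∈{4}] only 4 remains possible at r4c2. So r4c2=4.
Step 5. [r3c4∈{2}] nothing but 2 survives at r3c4, so r3c4=2.
Step 6. [r4c1∈{1}] nothing but 1 survives at r4c1 ⇒ r4c1=1.
Step 7. [r1c6∈{1}] r1c6 is down to just 1. So r1c6=1.
Step 8. [r5c2∈{6}] nothing but 6 survives at r5c2 ⇒ r5c2=6.
Step 9. [r1c4∈{3}] nothing but 3 survives at r1c4. So r1c4=3.
Step 10. [r5c5∈{2}] r5c5 has the single candidate 2, so r5c5=2.
Step 11. [r1c2∈{2}] nothing but 2 survives at r1c2 ⇒ r1c2=2.
Step 12. [r5c3∈{3}] r5c3 has the single candidate 3, so r5c3=3.
Step 13. [r6c6∈{6}] nothing but 6 survives at r6c6 ⇒ r6c6=6.
Step 14. [r6c3∈{1}] r6c3's peers cover all but 1 ⇒ r6c3=1.
Step 15. [r4c4∈{5}] only 5 remains possible at r4c4 ⇒ r4c4=5.

Answer: 6 2 4 3 5 1 / 3 1 5 6 4 2 / 5 3 6 2 1 4 / 1 4 2 5 6 3 / 4 6 3 1 2 5 / 2 5 1 4 3 6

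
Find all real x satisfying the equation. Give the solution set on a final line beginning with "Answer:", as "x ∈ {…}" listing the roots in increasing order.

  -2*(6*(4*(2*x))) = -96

Step 1. [-2*(6*(4*(2*x))) = -96] divide by the outer -2. So div: 6*(4*(2*x)) = 48.
Step 2. [6*(4*(2*x)) = 48] leading coefficient 6: divide by 6 ⇒ div: 4*(2*x) = 8.
Step 3. [4*(2*x) = 8] LHS = 4·(…); ÷4 both sides ⇒ div: 2*x = 2.
Step 4. [2*x = 2] 2·(inner) — divide through by 2 ⇒ div: x = 1.

Answer: x ∈ {1}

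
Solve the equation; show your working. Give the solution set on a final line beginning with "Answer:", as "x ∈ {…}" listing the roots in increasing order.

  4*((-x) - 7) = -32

Step 1. [4*((-x) - 7) = -32] divide by the outer 4, so div: (-x) - 7 = -8.
Step 2. [(-x) - 7 = -8] 7 comes off first (add 7), so sub: -x = -1.
Step 3. [-x = -1] flip signs both sides. So neg: x = 1.

Answer: x ∈ {1}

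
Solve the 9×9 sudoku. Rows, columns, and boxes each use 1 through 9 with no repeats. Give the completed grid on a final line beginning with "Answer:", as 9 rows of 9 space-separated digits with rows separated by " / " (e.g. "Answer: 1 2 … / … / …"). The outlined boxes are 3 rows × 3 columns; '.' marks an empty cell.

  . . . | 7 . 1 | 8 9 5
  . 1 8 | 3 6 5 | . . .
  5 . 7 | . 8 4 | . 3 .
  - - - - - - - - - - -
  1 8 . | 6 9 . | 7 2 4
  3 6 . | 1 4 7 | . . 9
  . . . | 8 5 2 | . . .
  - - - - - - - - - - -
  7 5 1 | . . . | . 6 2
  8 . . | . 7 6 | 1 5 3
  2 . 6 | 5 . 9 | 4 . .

Step 1. [r1c5∈{2}] r1c5's peers cover all but 2 ⇒ r1c5=2.
Step 2. [r2c1∈{4,9}] 9 has one home in row 2: r2c1. So r2c1=9.
Step 3. [r6c1∈{4}] nothing but 4 survives at r6c1, so r6c1=4.
Step 4. [r3c9∈{1,6}] row 3 places 1 nowhere but r3c9 ⇒ r3c9=1.
Step 5. [r9c2∈{3}] r9c2 has the single candidate 3, so r9c2=3.
Step 6. [r9c9∈{7,8}] across col 9, 8 lands solely at r9c9, so r9c9=8.
Step 7. [r6c3∈{9}] only 9 remains possible at r6c3, so r6c3=9.
Step 8. [r8c3∈{4}] only 4 remains possible at r8c3, so r8c3=4.
Step 9. [r3c7∈{2,6}] in row 3, 6 fits only at r3c7 ⇒ r3c7=6.
Step 10. [r5c3∈{2,5}] 2 has one home in row 5: r5c3 ⇒ r5c3=2.
Step 11. [r9c8∈{7}] nothing but 7 survives at r9c8 ⇒ r9c8=7.
Step 12. [r7c6∈{3,8}] row 7 places 8 nowhere but r7c6, so r7c6=8.
Step 13. [r5c7∈{5}] nothing but 5 survives at r5c7 ⇒ r5c7=5.
Step 14. [r6c9∈{6}] r6c9's peers cover all but 6, so r6c9=6.
Step 15. [r8c4∈{2}] r8c4's peers cover all but 2. So r8c4=2.
Step 16. [r5c8∈{8}] r5c8 is down to just 8, so r5c8=8.
Step 17. [r3c4∈{9}] r3c4 is down to just 9 ⇒ r3c4=9.
Step 18. [r4c3∈{5}] r4c3 is down to just 5, so r4c3=5.
Step 19. [r2c9∈{7}] r2c9 has the single candidate 7. So r2c9=7.
Step 20. [r7c5∈{3}] r7c5's peers cover all but 3 ⇒ r7c5=3.
Step 21. [r6c8∈{1}] only 1 remains possible at r6c8, so r6c8=1.
Step 22. [r4c6∈{3}] nothing but 3 survives at r4c6, so r4c6=3.
Step 23. [r6c2∈{7}] r6c2's peers cover all but 7, so r6c2=7.
Step 24. [r8c2∈{9}] r8c2 has the single candidate 9. So r8c2=9.
Step 25. [r6c7∈{3}] only 3 remains possible at r6c7, so r6c7=3.
Step 26. [r7c4∈{4}] r7c4 has the single candidate 4 ⇒ r7c4=4.
Step 27. [r9c5∈{1}] only 1 remains possible at r9c5. So r9c5=1.
Step 28. [r2c8∈{4}] only 4 remains possible at r2c8, so r2c8=4.
Step 29. [r1c2∈{4}] only 4 remains possible at r1c2, so r1c2=4.
Step 30. [r1c3∈{3}] only 3 remains possible at r1c3 ⇒ r1c3=3.
Step 31. [r7c7∈{9}] r7c7's peers cover all but 9. So r7c7=9.
Step 32. [r3c2∈{2}] nothing but 2 survives at r3c2. So r3c2=2.
Step 33. [r2c7∈{2}] r2c7's peers cover all but 2 ⇒ r2c7=2.
Step 34. [r1c1∈{6}] r1c1's peers cover all but 6, so r1c1=6.

Answer: 6 4 3 7 2 1 8 9 5 / 9 1 8 3 6 5 2 4 7 / 5 2 7 9 8 4 6 3 1 / 1 8 5 6 9 3 7 2 4 / 3 6 2 1 4 7 5 8 9 / 4 7 9 8 5 2 3 1 6 / 7 5 1 4 3 8 9 6 2 / 8 9 4 2 7 6 1 5 3 / 2 3 6 5 1 9 4 7 8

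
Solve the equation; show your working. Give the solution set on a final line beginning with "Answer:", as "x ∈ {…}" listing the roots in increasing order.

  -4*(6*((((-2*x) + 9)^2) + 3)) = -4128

Step 1. [-4*(6*((((-2*x) + 9)^2) + 3)) = -4128] leading coefficient -4: divide by -4. So div: 6*((((-2*x) + 9)^2) + 3) = 1032.
Step 2. [6*((((-2*x) + 9)^2) + 3) = 1032] 6 out front; divide by 6. So div: (((-2*x) + 9)^2) + 3 = 172.
Step 3. [(((-2*x) + 9)^2) + 3 = 172] peel the +3: subtract 3 from each side ⇒ sub: ((-2*x) + 9)^2 = 169.
Step 4. [((-2*x) + 9)^2 = 169] LHS squared, RHS 169 ≥ 0: apply √ (±). So sqrt: (-2*x) + 9 = 13 or -13.
Step 5. [(-2*x) + 9 = 13 or -13] subtract 9: x sits inside (… + 9). So sub: -2*x = 4 or -22.
Step 6. [-2*x = 4 or -22] LHS = -2·(…); ÷-2 both sides, so div: x = -2 or 11.

Answer: x ∈ {-2, 11}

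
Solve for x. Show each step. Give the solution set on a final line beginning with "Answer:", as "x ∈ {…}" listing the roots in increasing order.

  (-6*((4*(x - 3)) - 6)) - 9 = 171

Step 1. [(-6*((4*(x - 3)) - 6)) - 9 = 171] peel the -9: add 9 from each side ⇒ sub: -6*((4*(x - 3)) - 6) = 180.
Step 2. [-6*((4*(x - 3)) - 6) = 180] leading coefficient -6: divide by -6 ⇒ div: (4*(x - 3)) - 6 = -30.
Step 3. [(4*(x - 3)) - 6 = -30] 6 comes off first (add 6) ⇒ sub: 4*(x - 3) = -24.
Step 4. [4*(x - 3) = -24] leading coefficient 4: divide by 4. So div: x - 3 = -6.
Step 5. [x - 3 = -6] peel the -3: add 3 from each side. So sub: x = -3.

Answer: x ∈ {-3}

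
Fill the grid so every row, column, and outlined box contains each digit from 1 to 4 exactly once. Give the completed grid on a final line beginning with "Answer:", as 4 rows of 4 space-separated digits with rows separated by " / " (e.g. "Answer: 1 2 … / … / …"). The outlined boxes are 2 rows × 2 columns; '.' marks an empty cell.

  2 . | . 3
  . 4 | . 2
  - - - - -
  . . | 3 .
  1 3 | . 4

Step 1. [r1c3∈{1,4}] across row 1, 4 lands solely at r1c3 ⇒ r1c3=4.
Step 2. [r1c2∈{1}] only 1 remains possible at r1c2. So r1c2=1.
Step 3. [r3c1∈{4}] r3c1 has the single candidate 4 ⇒ r3c1=4.
Step 4. [r4c3∈{2}] r4c3 is down to just 2 ⇒ r4c3=2.
Step 5. [r3c2∈{2}] r3c2 has the single candidate 2 ⇒ r3c2=2.
Step 6. [r3c4∈{1}] only 1 remains possible at r3c4. So r3c4=1.
Step 7. [r2c3∈{1}] nothing but 1 survives at r2c3. So r2c3=1.
Step 8. [r2c1∈{3}] r2c1's peers cover all but 3 ⇒ r2c1=3.

Answer: 2 1 4 3 / 3 4 1 2 / 4 2 3 1 / 1 3 2 4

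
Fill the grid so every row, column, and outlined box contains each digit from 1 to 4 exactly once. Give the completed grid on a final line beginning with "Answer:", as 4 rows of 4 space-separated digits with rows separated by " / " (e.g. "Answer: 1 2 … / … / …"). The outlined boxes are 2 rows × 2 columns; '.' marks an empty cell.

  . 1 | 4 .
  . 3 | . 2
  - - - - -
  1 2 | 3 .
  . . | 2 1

Step 1. [r2c1∈{4}] r2c1 has the single candidate 4, so r2c1=4.
Step 2. [r4c1∈{3}] r4c1 is down to just 3 ⇒ r4c1=3.
Step 3. [r3c4∈{4}] r3c4 is down to just 4, so r3c4=4.
Step 4. [r2c3∈{1}] r2c3's peers cover all but 1, so r2c3=1.
Step 5. [r1c1∈{2}] r1c1 has the single candidate 2, so r1c1=2.
Step 6. [r1c4∈{3}] nothing but 3 survives at r1c4 ⇒ r1c4=3.
Step 7. [r4c2∈{4}] r4c2 has the single candidate 4 ⇒ r4c2=4.

Answer: 2 1 4 3 / 4 3 1 2 / 1 2 3 4 / 3 4 2 1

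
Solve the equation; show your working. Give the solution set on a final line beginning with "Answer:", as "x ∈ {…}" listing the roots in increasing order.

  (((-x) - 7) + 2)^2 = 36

Step 1. [(((-x) - 7) + 2)^2 = 36] √ both sides: 36 ≥ 0 gives two branches ⇒ sqrt: ((-x) - 7) + 2 = 6 or -6.
Step 2. [((-x) - 7) + 2 = 6 or -6] +2 is outermost — subtract 2 both sides. So sub: (-x) - 7 = 4 or -8.
Step 3. [(-x) - 7 = 4 or -8] 7 comes off first (add 7). So sub: -x = 11 or -1.
Step 4. [-x = 11 or -1] LHS negated; negate both sides. So neg: x = -11 or 1.

Answer: x ∈ {-11, 1}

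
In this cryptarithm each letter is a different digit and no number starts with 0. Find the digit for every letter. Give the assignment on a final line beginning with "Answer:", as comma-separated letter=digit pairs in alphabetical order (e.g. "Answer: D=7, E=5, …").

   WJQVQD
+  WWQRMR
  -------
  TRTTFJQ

Step 1. [col 1: D + R ≡ Q (mod 10)] D=7 is one option consistent with column 1 (D + R ≡ Q (mod 10), carry-in 0) — take it, so D=7.
Step 2. [T] adding two 6-digit numbers gives at most 6+1 digits, and here it does — T is that final carry and must be 1, so T=1.
Step 3. [col 1: D + R ≡ Q (mod 10)] column 1 (D + R ≡ Q (mod 10), carry-in 0) doesn't pin R yet; pick R=3 and continue ⇒ R=3.
Step 4. [col 1: D + R ≡ Q (mod 10)] from column 1 (D=7, R=3, carry-in 0, digits 1,3,7 already taken and all letters distinct): Q must equal 0 ⇒ Q=0.
Step 5. [col 2: Q + M ≡ J (mod 10)] J=5 is one option consistent with column 2 (Q + M ≡ J (mod 10), carry-in 1) — take it. So J=5.
Step 6. [col 2: Q + M ≡ J (mod 10)] column 2: given Q=0, J=5, carry-in 1, and digits 0,1,3,5,7 already taken and all letters distinct, Q+M≡J (mod 10) forces M=4, so M=4.
Step 7. [col 3: V + R ≡ F (mod 10)] several values work for V in column 3 (V + R ≡ F (mod 10), carry-in 0); try V=9 ⇒ V=9.
Step 8. [col 3: V + R ≡ F (mod 10)] column 3 reads V+R+carry(0)=F with V=9, R=3; with digits 0,1,3,4,5,7,9 already taken and all letters distinct, the only value for F is 2 ⇒ F=2.
Step 9. [col 5: J + W ≡ T (mod 10)] column 5 reads J+W+carry(0)=T with J=5, T=1; with digits 0,1,2,3,4,5,7,9 already taken and all letters distinct, the only value for W is 6, so W=6.

Answer: D=7, F=2, J=5, M=4, Q=0, R=3, T=1, V=9, W=6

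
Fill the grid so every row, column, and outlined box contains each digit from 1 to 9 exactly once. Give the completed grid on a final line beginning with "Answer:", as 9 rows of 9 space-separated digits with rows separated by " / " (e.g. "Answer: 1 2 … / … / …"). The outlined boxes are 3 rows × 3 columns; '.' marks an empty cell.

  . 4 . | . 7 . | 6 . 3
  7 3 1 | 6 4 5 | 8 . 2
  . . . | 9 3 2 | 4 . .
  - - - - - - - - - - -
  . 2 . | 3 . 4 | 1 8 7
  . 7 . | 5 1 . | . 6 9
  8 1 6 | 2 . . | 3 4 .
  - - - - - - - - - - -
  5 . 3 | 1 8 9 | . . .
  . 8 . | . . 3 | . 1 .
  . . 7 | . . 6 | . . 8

Step 1. [r4c1∈{9}] r4c1's peers cover all but 9 ⇒ r4c1=9.
Step 2. [r3c2∈{5,6}] in col 2, 5 fits only at r3c2. So r3c2=5.
Step 3. [r1c3∈{2,8,9}] 9 has one home in box 1: r1c3 ⇒ r1c3=9.
Step 4. [r8c3∈{2,4}] col 3 places 2 nowhere but r8c3, so r8c3=2.
Step 5. [r8c7∈{5,7,9}] across row 8, 9 lands solely at r8c7, so r8c7=9.
Step 6. [r9c7∈{2,5}] col 7 places 5 nowhere but r9c7 ⇒ r9c7=5.
Step 7. [r7c9∈{4,6}] row 7 places 4 nowhere but r7c9. So r7c9=4.
Step 8. [r9c4∈{4}] only 4 remains possible at r9c4. So r9c4=4.
Step 9. [r7c7∈{2,7}] 7 has one home in col 7: r7c7. So r7c7=7.
Step 10. [r8c1∈{4,6}] 4 has one home in row 8: r8c1, so r8c1=4.
Step 11. [r5c6∈{8}] r5c6 is down to just 8. So r5c6=8.
Step 12. [r9c8∈{2,3}] across row 9, 3 lands solely at r9c8. So r9c8=3.
Step 13. [r1c8∈{5}] only 5 remains possible at r1c8. So r1c8=5.
Step 14. [r6c9∈{5}] r6c9 is down to just 5. So r6c9=5.
Step 15. [r4c5∈{6}] nothing but 6 survives at r4c5. So r4c5=6.
Step 16. [r1c4∈{8}] only 8 remains possible at r1c4, so r1c4=8.
Step 17. [r9c1∈{1}] only 1 remains possible at r9c1, so r9c1=1.
Step 18. [r9c2∈{9}] r9c2's peers cover all but 9 ⇒ r9c2=9.
Step 19. [r4c3∈{5}] r4c3's peers cover all but 5 ⇒ r4c3=5.
Step 20. [r9c5∈{2}] r9c5 is down to just 2. So r9c5=2.
Step 21. [r2c8∈{9}] nothing but 9 survives at r2c8, so r2c8=9.
Step 22. [r1c1∈{2}] r1c1's peers cover all but 2. So r1c1=2.
Step 23. [r7c2∈{6}] r7c2 is down to just 6 ⇒ r7c2=6.
Step 24. [r3c9∈{1}] r3c9 is down to just 1 ⇒ r3c9=1.
Step 25. [r8c5∈{5}] r8c5 is down to just 5, so r8c5=5.
Step 26. [r8c4∈{7}] only 7 remains possible at r8c4. So r8c4=7.
Step 27. [r6c5∈{9}] only 9 remains possible at r6c5, so r6c5=9.
Step 28. [r7c8∈{2}] r7c8's peers cover all but 2 ⇒ r7c8=2.
Step 29. [r5c7∈{2}] nothing but 2 survives at r5c7 ⇒ r5c7=2.
Step 30. [r3c8∈{7}] only 7 remains possible at r3c8 ⇒ r3c8=7.
Step 31. [r8c9∈{6}] r8c9 has the single candidate 6. So r8c9=6.
Step 32. [r1c6∈{1}] r1c6's peers cover all but 1. So r1c6=1.
Step 33. [r3c3∈{8}] r3c3 is down to just 8 ⇒ r3c3=8.
Step 34. [r5c1∈{3}] only 3 remains possible at r5c1 ⇒ r5c1=3.
Step 35. [r3c1∈{6}] only 6 remains possible at r3c1, so r3c1=6.
Step 36. [r5c3∈{4}] r5c3 is down to just 4. So r5c3=4.
Step 37. [r6c6∈{7}] nothing but 7 survives at r6c6 ⇒ r6c6=7.

Answer: 2 4 9 8 7 1 6 5 3 / 7 3 1 6 4 5 8 9 2 / 6 5 8 9 3 2 4 7 1 / 9 2 5 3 6 4 1 8 7 / 3 7 4 5 1 8 2 6 9 / 8 1 6 2 9 7 3 4 5 / 5 6 3 1 8 9 7 2 4 / 4 8 2 7 5 3 9 1 6 / 1 9 7 4 2 6 5 3 8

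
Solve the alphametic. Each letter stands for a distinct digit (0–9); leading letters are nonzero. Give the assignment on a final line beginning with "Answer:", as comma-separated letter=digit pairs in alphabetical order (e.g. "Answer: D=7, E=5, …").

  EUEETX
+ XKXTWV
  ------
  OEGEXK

Step 1. [col 1: X + V ≡ K (mod 10)] column 1 (X + V ≡ K (mod 10), carry-in 0) doesn't pin X yet; pick X=4 and continue. So X=4.
Step 2. [col 1: X + V ≡ K (mod 10)] several values work for V in column 1 (X + V ≡ K (mod 10), carry-in 0); try V=8, so V=8.
Step 3. [col 1: X + V ≡ K (mod 10)] column 1 reads X+V+carry(0)=K with X=4, V=8; with digits 4,8 already taken and all letters distinct, the only value for K is 2, so K=2.
Step 4. [col 2: T + W ≡ X (mod 10)] W=3 is one option consistent with column 2 (T + W ≡ X (mod 10), carry-in 1) — take it, so W=3.
Step 5. [col 2: T + W ≡ X (mod 10)] in column 2 we have T+W≡X with carry-in 1; given W=3, X=4 and digits 2,3,4,8 already taken and all letters distinct, that pins T to 0, so T=0.
Step 6. [col 3: E + T ≡ E (mod 10)] E=1 is one option consistent with column 3 (E + T ≡ E (mod 10), carry-in 0) — take it, so E=1.
Step 7. [col 4: E + X ≡ G (mod 10)] in column 4 we have E+X≡G with carry-in 0; given E=1, X=4 and digits 0,1,2,3,4,8 already taken and all letters distinct, that pins G to 5 ⇒ G=5.
Step 8. [col 5: U + K ≡ E (mod 10)] column 5: given K=2, E=1, carry-in 0, and digits 0,1,2,3,4,5,8 already taken and all letters distinct, U+K≡E (mod 10) forces U=9. So U=9.
Step 9. [col 6: E + X ≡ O (mod 10)] column 6 reads E+X+carry(1)=O with E=1, X=4; with digits 0,1,2,3,4,5,8,9 already taken and all letters distinct, the only value for O is 6 ⇒ O=6.

Answer: E=1, G=5, K=2, O=6, T=0, U=9, V=8, W=3, X=4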